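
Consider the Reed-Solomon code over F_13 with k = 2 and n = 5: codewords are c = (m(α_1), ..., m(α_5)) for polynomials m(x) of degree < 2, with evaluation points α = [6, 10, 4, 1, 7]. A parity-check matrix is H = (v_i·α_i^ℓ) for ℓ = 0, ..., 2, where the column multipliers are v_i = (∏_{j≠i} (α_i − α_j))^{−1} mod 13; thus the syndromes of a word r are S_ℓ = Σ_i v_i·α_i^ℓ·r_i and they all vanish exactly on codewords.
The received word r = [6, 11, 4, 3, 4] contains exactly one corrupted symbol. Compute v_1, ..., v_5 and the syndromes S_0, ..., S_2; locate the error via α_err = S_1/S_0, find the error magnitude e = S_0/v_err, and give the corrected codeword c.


S = (8, 6, 11), error at position 3, error magnitude e = 7, c = [6, 11, 10, 3, 4].

Step 1: column multipliers v_i = (∏_{j≠i}(α_i − α_j))^{−1} mod 13.
  i = 1 (α = 6): (6−10)(6−4)(6−1)(6−7) = (−4)·2·5·(−1) = 40 ≡ 1, so v_1 = 1^{−1} = 1 (mod 13).
  i = 2 (α = 10): (10−6)(10−4)(10−1)(10−7) = 4·6·9·3 = 648 ≡ 11, so v_2 = 11^{−1} = 6 (mod 13).
  i = 3 (α = 4): (4−6)(4−10)(4−1)(4−7) = (−2)·(−6)·3·(−3) = −108 ≡ 9, so v_3 = 9^{−1} = 3 (mod 13).
  i = 4 (α = 1): (1−6)(1−10)(1−4)(1−7) = (−5)·(−9)·(−3)·(−6) = 810 ≡ 4, so v_4 = 4^{−1} = 10 (mod 13).
  i = 5 (α = 7): (7−6)(7−10)(7−4)(7−1) = 1·(−3)·3·6 = −54 ≡ 11, so v_5 = 11^{−1} = 6 (mod 13).
  v = [1, 6, 3, 10, 6].
Step 2: syndromes of r = [6, 11, 4, 3, 4] (all sums mod 13).
  S_0 = Σ v_i r_i = 1·6 + 6·11 + 3·4 + 10·3 + 6·4 = 138 ≡ 8.
  S_1 = Σ v_i α_i r_i = 1·6·6 + 6·10·11 + 3·4·4 + 10·1·3 + 6·7·4 = 942 ≡ 6.
  α_i^2 mod 13 = [10, 9, 3, 1, 10].
  S_2 = Σ v_i α_i^2 r_i = 1·10·6 + 6·9·11 + 3·3·4 + 10·1·3 + 6·10·4 = 960 ≡ 11.
  S = (8, 6, 11) ≠ 0, so r is not a codeword (an error is present).
Step 3: locate the error. For a single error e at position i, S_ℓ = v_i·e·α_i^ℓ, so α_err = S_1/S_0.
  S_0^{−1} = 8^{−1} = 5 (mod 13), so α_err = 6·5 = 30 ≡ 4 = α_3. Error position i = 3.
  Consistency check: S_2/S_1 = 11·11 = 121 ≡ 4 = α_err ✓ (single-error assumption holds).
Step 4: error magnitude e = S_0/v_3 = S_0·∏_{j≠3}(α_3 − α_j) = 8·9 = 72 ≡ 7 (mod 13).
Step 5: correct position 3: c_3 = r_3 − e = 4 − 7 ≡ 10 (mod 13). Hence c = [6, 11, 10, 3, 4].
  Check: interpolating c through the α_i gives m(x) = 5 + 11·x (degree < 2) with m(α_i) = c_i for every i, so c is indeed a codeword.


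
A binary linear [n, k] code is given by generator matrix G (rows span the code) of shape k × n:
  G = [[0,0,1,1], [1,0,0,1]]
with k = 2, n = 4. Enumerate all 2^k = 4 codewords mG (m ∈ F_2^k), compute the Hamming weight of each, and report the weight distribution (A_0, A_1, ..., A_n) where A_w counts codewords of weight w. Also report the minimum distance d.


Weight distribution: A_0 = 1, A_2 = 3. Minimum distance d = 2.

Enumerate all 2^2 = 4 messages m ∈ F_2^2.
For each, compute codeword c = mG in F_2^4, then tally its weight.
  m = 00 → c = 0000, weight = 0.
  m = 10 → c = 0011, weight = 2.
  m = 01 → c = 1001, weight = 2.
  m = 11 → c = 1010, weight = 2.
Tally weights:
  weight 0: 1 codewords.
  weight 2: 3 codewords.
Minimum distance d = smallest w > 0 with A_w > 0 = 2.
Sanity: Σ A_w = 4 = 2^2 = 4 ✓.


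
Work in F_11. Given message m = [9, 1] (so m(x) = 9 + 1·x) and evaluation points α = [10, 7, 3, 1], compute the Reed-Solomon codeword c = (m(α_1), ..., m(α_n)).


c = [8, 5, 1, 10]

Message polynomial: m(x) = 9 + 1·x (mod 11).
For each evaluation point α_i, compute m(α_i) mod 11:
  α_1 = 10: Horner steps 1 → 8, so m(10) = 8.
  α_2 = 7: Horner steps 1 → 5, so m(7) = 5.
  α_3 = 3: Horner steps 1 → 1, so m(3) = 1.
  α_4 = 1: Horner steps 1 → 10, so m(1) = 10.
Codeword c = [8, 5, 1, 10] ∈ F_11^4.


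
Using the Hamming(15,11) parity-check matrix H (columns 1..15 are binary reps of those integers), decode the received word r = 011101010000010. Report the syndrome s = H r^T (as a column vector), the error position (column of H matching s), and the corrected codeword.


s = (0, 1, 0, 1)^T, error position = 5, corrected codeword c = 011111010000010

Compute s = H r^T mod 2 one row at a time:
  s_1 = 1 + 0 + 0 + 0 + 0 + 0 + 1 + 0 = 2 ≡ 0 (mod 2).
  s_2 = 1 + 0 + 1 + 0 + 0 + 0 + 1 + 0 = 3 ≡ 1 (mod 2).
  s_3 = 1 + 1 + 1 + 0 + 0 + 0 + 1 + 0 = 4 ≡ 0 (mod 2).
  s_4 = 0 + 1 + 0 + 0 + 0 + 0 + 0 + 0 = 1 ≡ 1 (mod 2).
s = (0, 1, 0, 1)^T — this equals column 5 of H (binary 0101), so error is at position 5.
Correct: flip bit 5 of r = 011101010000010 to get c = 011111010000010.


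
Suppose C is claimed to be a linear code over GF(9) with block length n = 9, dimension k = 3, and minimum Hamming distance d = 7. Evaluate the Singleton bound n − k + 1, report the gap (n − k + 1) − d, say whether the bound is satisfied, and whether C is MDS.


Singleton RHS = n − k + 1 = 7, slack = 0, bound satisfied, MDS.

Singleton bound: d ≤ n − k + 1.
Here n = 9, k = 3, so n − k + 1 = 7.
Given d = 7, check d ≤ 7: YES.
Slack = (n − k + 1) − d = 0.
The code is MDS (slack = 0).
Description: the claimed parameters are [9, 3, 7]_9; such a code would be MDS (meets Singleton bound).


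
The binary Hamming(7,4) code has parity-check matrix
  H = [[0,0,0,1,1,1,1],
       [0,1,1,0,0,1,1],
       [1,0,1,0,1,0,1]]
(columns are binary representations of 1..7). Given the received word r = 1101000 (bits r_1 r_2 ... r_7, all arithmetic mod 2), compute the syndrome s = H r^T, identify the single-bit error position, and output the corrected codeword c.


s = (1, 1, 1)^T, error position = 7, corrected codeword c = 1101001

Compute s = H r^T mod 2 one row at a time:
  s_1 = 1 + 0 + 0 + 0 = 1 ≡ 1 (mod 2).
  s_2 = 1 + 0 + 0 + 0 = 1 ≡ 1 (mod 2).
  s_3 = 1 + 0 + 0 + 0 = 1 ≡ 1 (mod 2).
s = (1, 1, 1)^T — this equals column 7 of H (binary 111), so error is at position 7.
Correct: flip bit 7 of r = 1101000 to get c = 1101001.


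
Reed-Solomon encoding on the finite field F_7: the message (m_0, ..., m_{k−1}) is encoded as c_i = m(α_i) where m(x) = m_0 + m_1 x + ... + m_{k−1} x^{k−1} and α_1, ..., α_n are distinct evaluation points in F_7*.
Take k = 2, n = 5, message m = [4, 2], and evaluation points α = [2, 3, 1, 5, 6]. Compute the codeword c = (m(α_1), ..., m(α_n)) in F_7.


c = [1, 3, 6, 0, 2]

Message polynomial: m(x) = 4 + 2·x (mod 7).
For each evaluation point α_i, compute m(α_i) mod 7:
  α_1 = 2: Horner steps 2 → 1, so m(2) = 1.
  α_2 = 3: Horner steps 2 → 3, so m(3) = 3.
  α_3 = 1: Horner steps 2 → 6, so m(1) = 6.
  α_4 = 5: Horner steps 2 → 0, so m(5) = 0.
  α_5 = 6: Horner steps 2 → 2, so m(6) = 2.
Codeword c = [1, 3, 6, 0, 2] ∈ F_7^5.


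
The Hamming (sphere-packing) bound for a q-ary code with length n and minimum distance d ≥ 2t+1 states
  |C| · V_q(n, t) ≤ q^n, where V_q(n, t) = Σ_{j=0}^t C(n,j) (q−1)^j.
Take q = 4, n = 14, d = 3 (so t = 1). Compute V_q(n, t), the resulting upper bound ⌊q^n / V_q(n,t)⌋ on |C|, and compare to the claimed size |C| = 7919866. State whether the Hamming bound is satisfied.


V_q(n, t) = 43, q^n = 268435456, Hamming bound = 6242685, |C| = 7919866 > bound (violated).

Step 1: Compute V_q(n, t) = Σ_{j=0}^1 C(n, j) (q−1)^j.
  j = 0: C(14,0)·(3)^0 = 1·1 = 1.
  j = 1: C(14,1)·(3)^1 = 14·3 = 42.
  V_q(n, t) = 1 + 42 = 43.
Step 2: q^n = 4^14 = 268435456.
Step 3: Hamming bound ⌊q^n / V_q(n,t)⌋ = ⌊268435456/43⌋ = 6242685.
Step 4: Compare |C| = 7919866 to 6242685: violated.
The claimed |C| lies above the Hamming bound, so no 4-ary code of length 14 with d ≥ 3 can have 7919866 codewords.


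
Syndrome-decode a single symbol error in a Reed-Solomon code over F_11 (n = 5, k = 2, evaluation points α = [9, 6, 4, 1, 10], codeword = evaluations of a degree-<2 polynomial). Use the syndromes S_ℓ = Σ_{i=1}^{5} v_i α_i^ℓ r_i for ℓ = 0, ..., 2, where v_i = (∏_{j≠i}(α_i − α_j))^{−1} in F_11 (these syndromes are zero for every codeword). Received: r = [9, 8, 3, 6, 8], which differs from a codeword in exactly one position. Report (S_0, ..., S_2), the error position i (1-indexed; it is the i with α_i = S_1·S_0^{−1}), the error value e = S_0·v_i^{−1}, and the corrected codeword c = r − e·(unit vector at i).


S = (4, 2, 1), error at position 2, error magnitude e = 7, c = [9, 1, 3, 6, 8].

Step 1: column multipliers v_i = (∏_{j≠i}(α_i − α_j))^{−1} mod 11.
  i = 1 (α = 9): (9−6)(9−4)(9−1)(9−10) = 3·5·8·(−1) = −120 ≡ 1, so v_1 = 1^{−1} = 1 (mod 11).
  i = 2 (α = 6): (6−9)(6−4)(6−1)(6−10) = (−3)·2·5·(−4) = 120 ≡ 10, so v_2 = 10^{−1} = 10 (mod 11).
  i = 3 (α = 4): (4−9)(4−6)(4−1)(4−10) = (−5)·(−2)·3·(−6) = −180 ≡ 7, so v_3 = 7^{−1} = 8 (mod 11).
  i = 4 (α = 1): (1−9)(1−6)(1−4)(1−10) = (−8)·(−5)·(−3)·(−9) = 1080 ≡ 2, so v_4 = 2^{−1} = 6 (mod 11).
  i = 5 (α = 10): (10−9)(10−6)(10−4)(10−1) = 1·4·6·9 = 216 ≡ 7, so v_5 = 7^{−1} = 8 (mod 11).
  v = [1, 10, 8, 6, 8].
Step 2: syndromes of r = [9, 8, 3, 6, 8] (all sums mod 11).
  S_0 = Σ v_i r_i = 1·9 + 10·8 + 8·3 + 6·6 + 8·8 = 213 ≡ 4.
  S_1 = Σ v_i α_i r_i = 1·9·9 + 10·6·8 + 8·4·3 + 6·1·6 + 8·10·8 = 1333 ≡ 2.
  α_i^2 mod 11 = [4, 3, 5, 1, 1].
  S_2 = Σ v_i α_i^2 r_i = 1·4·9 + 10·3·8 + 8·5·3 + 6·1·6 + 8·1·8 = 496 ≡ 1.
  S = (4, 2, 1) ≠ 0, so r is not a codeword (an error is present).
Step 3: locate the error. For a single error e at position i, S_ℓ = v_i·e·α_i^ℓ, so α_err = S_1/S_0.
  S_0^{−1} = 4^{−1} = 3 (mod 11), so α_err = 2·3 = 6 ≡ 6 = α_2. Error position i = 2.
  Consistency check: S_2/S_1 = 1·6 = 6 ≡ 6 = α_err ✓ (single-error assumption holds).
Step 4: error magnitude e = S_0/v_2 = S_0·∏_{j≠2}(α_2 − α_j) = 4·10 = 40 ≡ 7 (mod 11).
Step 5: correct position 2: c_2 = r_2 − e = 8 − 7 ≡ 1 (mod 11). Hence c = [9, 1, 3, 6, 8].
  Check: interpolating c through the α_i gives m(x) = 7 + 10·x (degree < 2) with m(α_i) = c_i for every i, so c is indeed a codeword.


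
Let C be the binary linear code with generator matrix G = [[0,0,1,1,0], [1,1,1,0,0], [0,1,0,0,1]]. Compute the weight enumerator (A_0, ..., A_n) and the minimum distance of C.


Weight distribution: A_0 = 1, A_2 = 2, A_3 = 4, A_4 = 1. Minimum distance d = 2.

Enumerate all 2^3 = 8 messages m ∈ F_2^3.
For each, compute codeword c = mG in F_2^5, then tally its weight.
  m = 000 → c = 00000, weight = 0.
  m = 100 → c = 00110, weight = 2.
  m = 010 → c = 11100, weight = 3.
  m = 110 → c = 11010, weight = 3.
  m = 001 → c = 01001, weight = 2.
  m = 101 → c = 01111, weight = 4.
  m = 011 → c = 10101, weight = 3.
  m = 111 → c = 10011, weight = 3.
Tally weights:
  weight 0: 1 codewords.
  weight 2: 2 codewords.
  weight 3: 4 codewords.
  weight 4: 1 codewords.
Minimum distance d = smallest w > 0 with A_w > 0 = 2.
Sanity: Σ A_w = 8 = 2^3 = 8 ✓.


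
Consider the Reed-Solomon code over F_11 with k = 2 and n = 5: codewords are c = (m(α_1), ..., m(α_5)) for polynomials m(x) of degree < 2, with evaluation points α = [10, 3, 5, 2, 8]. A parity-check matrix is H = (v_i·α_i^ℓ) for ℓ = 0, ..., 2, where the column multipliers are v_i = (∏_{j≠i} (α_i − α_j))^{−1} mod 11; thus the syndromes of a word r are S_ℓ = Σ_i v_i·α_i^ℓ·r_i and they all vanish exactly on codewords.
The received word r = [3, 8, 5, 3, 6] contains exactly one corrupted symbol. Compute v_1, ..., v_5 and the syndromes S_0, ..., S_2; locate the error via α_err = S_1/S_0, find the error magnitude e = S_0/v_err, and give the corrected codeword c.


S = (10, 9, 7), error at position 4, error magnitude e = 10, c = [3, 8, 5, 4, 6].

Step 1: column multipliers v_i = (∏_{j≠i}(α_i − α_j))^{−1} mod 11.
  i = 1 (α = 10): (10−3)(10−5)(10−2)(10−8) = 7·5·8·2 = 560 ≡ 10, so v_1 = 10^{−1} = 10 (mod 11).
  i = 2 (α = 3): (3−10)(3−5)(3−2)(3−8) = (−7)·(−2)·1·(−5) = −70 ≡ 7, so v_2 = 7^{−1} = 8 (mod 11).
  i = 3 (α = 5): (5−10)(5−3)(5−2)(5−8) = (−5)·2·3·(−3) = 90 ≡ 2, so v_3 = 2^{−1} = 6 (mod 11).
  i = 4 (α = 2): (2−10)(2−3)(2−5)(2−8) = (−8)·(−1)·(−3)·(−6) = 144 ≡ 1, so v_4 = 1^{−1} = 1 (mod 11).
  i = 5 (α = 8): (8−10)(8−3)(8−5)(8−2) = (−2)·5·3·6 = −180 ≡ 7, so v_5 = 7^{−1} = 8 (mod 11).
  v = [10, 8, 6, 1, 8].
Step 2: syndromes of r = [3, 8, 5, 3, 6] (all sums mod 11).
  S_0 = Σ v_i r_i = 10·3 + 8·8 + 6·5 + 1·3 + 8·6 = 175 ≡ 10.
  S_1 = Σ v_i α_i r_i = 10·10·3 + 8·3·8 + 6·5·5 + 1·2·3 + 8·8·6 = 1032 ≡ 9.
  α_i^2 mod 11 = [1, 9, 3, 4, 9].
  S_2 = Σ v_i α_i^2 r_i = 10·1·3 + 8·9·8 + 6·3·5 + 1·4·3 + 8·9·6 = 1140 ≡ 7.
  S = (10, 9, 7) ≠ 0, so r is not a codeword (an error is present).
Step 3: locate the error. For a single error e at position i, S_ℓ = v_i·e·α_i^ℓ, so α_err = S_1/S_0.
  S_0^{−1} = 10^{−1} = 10 (mod 11), so α_err = 9·10 = 90 ≡ 2 = α_4. Error position i = 4.
  Consistency check: S_2/S_1 = 7·5 = 35 ≡ 2 = α_err ✓ (single-error assumption holds).
Step 4: error magnitude e = S_0/v_4 = S_0·∏_{j≠4}(α_4 − α_j) = 10·1 = 10 ≡ 10 (mod 11).
Step 5: correct position 4: c_4 = r_4 − e = 3 − 10 ≡ 4 (mod 11). Hence c = [3, 8, 5, 4, 6].
  Check: interpolating c through the α_i gives m(x) = 7 + 4·x (degree < 2) with m(α_i) = c_i for every i, so c is indeed a codeword.


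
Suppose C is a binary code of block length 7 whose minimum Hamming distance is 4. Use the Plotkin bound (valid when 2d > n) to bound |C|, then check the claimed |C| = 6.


Plotkin bound M ≤ 8; given |C| = 6 ≤ bound (satisfied).

Check applicability: 2d = 8, n = 7.
2d − n = 1 > 0, so Plotkin applies.
Compute d/(2d−n) = 4/1 ≈ 4.0000.
⌊d/(2d−n)⌋ = 4.
Plotkin bound: M ≤ 2·4 = 8.
Given |C| = 6, check: satisfied.
This |C| is below the Plotkin bound.


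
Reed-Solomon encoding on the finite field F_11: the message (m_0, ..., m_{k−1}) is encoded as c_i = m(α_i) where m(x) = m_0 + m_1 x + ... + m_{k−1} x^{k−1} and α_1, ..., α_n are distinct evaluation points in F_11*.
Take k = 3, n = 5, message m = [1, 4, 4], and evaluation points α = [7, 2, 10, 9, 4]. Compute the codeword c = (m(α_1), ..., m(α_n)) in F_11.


c = [5, 3, 1, 9, 4]

Message polynomial: m(x) = 1 + 4·x + 4·x^2 (mod 11).
For each evaluation point α_i, compute m(α_i) mod 11:
  α_1 = 7: Horner steps 4 → 10 → 5, so m(7) = 5.
  α_2 = 2: Horner steps 4 → 1 → 3, so m(2) = 3.
  α_3 = 10: Horner steps 4 → 0 → 1, so m(10) = 1.
  α_4 = 9: Horner steps 4 → 7 → 9, so m(9) = 9.
  α_5 = 4: Horner steps 4 → 9 → 4, so m(4) = 4.
Codeword c = [5, 3, 1, 9, 4] ∈ F_11^5.


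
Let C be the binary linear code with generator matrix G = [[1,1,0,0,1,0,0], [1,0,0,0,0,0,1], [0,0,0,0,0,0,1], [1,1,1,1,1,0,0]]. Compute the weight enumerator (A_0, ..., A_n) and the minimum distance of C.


Weight distribution: A_0 = 1, A_1 = 2, A_2 = 3, A_3 = 4, A_4 = 3, A_5 = 2, A_6 = 1. Minimum distance d = 1.

Enumerate all 2^4 = 16 messages m ∈ F_2^4.
For each, compute codeword c = mG in F_2^7, then tally its weight.
  m = 0000 → c = 0000000, weight = 0.
  m = 1000 → c = 1100100, weight = 3.
  m = 0100 → c = 1000001, weight = 2.
  m = 1100 → c = 0100101, weight = 3.
  m = 0010 → c = 0000001, weight = 1.
  m = 1010 → c = 1100101, weight = 4.
  m = 0110 → c = 1000000, weight = 1.
  m = 1110 → c = 0100100, weight = 2.
  m = 0001 → c = 1111100, weight = 5.
  m = 1001 → c = 0011000, weight = 2.
  m = 0101 → c = 0111101, weight = 5.
  m = 1101 → c = 1011001, weight = 4.
  m = 0011 → c = 1111101, weight = 6.
  m = 1011 → c = 0011001, weight = 3.
  m = 0111 → c = 0111100, weight = 4.
  m = 1111 → c = 1011000, weight = 3.
Tally weights:
  weight 0: 1 codewords.
  weight 1: 2 codewords.
  weight 2: 3 codewords.
  weight 3: 4 codewords.
  weight 4: 3 codewords.
  weight 5: 2 codewords.
  weight 6: 1 codewords.
Minimum distance d = smallest w > 0 with A_w > 0 = 1.
Sanity: Σ A_w = 16 = 2^4 = 16 ✓.


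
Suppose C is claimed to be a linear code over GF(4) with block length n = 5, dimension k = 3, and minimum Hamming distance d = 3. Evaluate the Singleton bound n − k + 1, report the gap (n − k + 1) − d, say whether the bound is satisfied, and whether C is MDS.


Singleton RHS = n − k + 1 = 3, slack = 0, bound satisfied, MDS.

Singleton bound: d ≤ n − k + 1.
Here n = 5, k = 3, so n − k + 1 = 3.
Given d = 3, check d ≤ 3: YES.
Slack = (n − k + 1) − d = 0.
The code is MDS (slack = 0).
Description: the claimed parameters are [5, 3, 3]_4; such a code would be MDS (meets Singleton bound).


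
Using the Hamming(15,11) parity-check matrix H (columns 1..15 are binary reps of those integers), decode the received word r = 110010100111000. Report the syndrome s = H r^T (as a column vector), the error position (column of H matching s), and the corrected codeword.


s = (1, 1, 0, 0)^T, error position = 12, corrected codeword c = 110010100110000

Compute s = H r^T mod 2 one row at a time:
  s_1 = 0 + 0 + 1 + 1 + 1 + 0 + 0 + 0 = 3 ≡ 1 (mod 2).
  s_2 = 0 + 1 + 0 + 1 + 1 + 0 + 0 + 0 = 3 ≡ 1 (mod 2).
  s_3 = 1 + 0 + 0 + 1 + 1 + 1 + 0 + 0 = 4 ≡ 0 (mod 2).
  s_4 = 1 + 0 + 1 + 1 + 0 + 1 + 0 + 0 = 4 ≡ 0 (mod 2).
s = (1, 1, 0, 0)^T — this equals column 12 of H (binary 1100), so error is at position 12.
Correct: flip bit 12 of r = 110010100111000 to get c = 110010100110000.


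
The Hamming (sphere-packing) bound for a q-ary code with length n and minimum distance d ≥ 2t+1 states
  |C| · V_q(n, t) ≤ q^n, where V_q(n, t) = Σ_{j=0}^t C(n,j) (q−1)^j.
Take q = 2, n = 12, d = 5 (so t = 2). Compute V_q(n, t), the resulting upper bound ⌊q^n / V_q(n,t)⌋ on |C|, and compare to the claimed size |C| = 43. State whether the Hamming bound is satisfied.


V_q(n, t) = 79, q^n = 4096, Hamming bound = 51, |C| = 43 ≤ bound (satisfied).

Step 1: Compute V_q(n, t) = Σ_{j=0}^2 C(n, j) (q−1)^j.
  j = 0: C(12,0)·(1)^0 = 1·1 = 1.
  j = 1: C(12,1)·(1)^1 = 12·1 = 12.
  j = 2: C(12,2)·(1)^2 = 66·1 = 66.
  V_q(n, t) = 1 + 12 + 66 = 79.
Step 2: q^n = 2^12 = 4096.
Step 3: Hamming bound ⌊q^n / V_q(n,t)⌋ = ⌊4096/79⌋ = 51.
Step 4: Compare |C| = 43 to 51: satisfied.
The claimed |C| lies below the Hamming bound.


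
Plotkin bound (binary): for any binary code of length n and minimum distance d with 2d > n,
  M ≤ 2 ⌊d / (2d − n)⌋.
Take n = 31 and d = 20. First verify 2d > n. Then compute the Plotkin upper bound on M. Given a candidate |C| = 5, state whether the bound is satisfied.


Plotkin bound M ≤ 4; given |C| = 5 > bound (violated).

Check applicability: 2d = 40, n = 31.
2d − n = 9 > 0, so Plotkin applies.
Compute d/(2d−n) = 20/9 ≈ 2.2222.
⌊d/(2d−n)⌋ = 2.
Plotkin bound: M ≤ 2·2 = 4.
Given |C| = 5, check: VIOLATED.
This |C| is above the Plotkin bound, so no binary code with n = 31, d = 20 and 5 codewords exists.


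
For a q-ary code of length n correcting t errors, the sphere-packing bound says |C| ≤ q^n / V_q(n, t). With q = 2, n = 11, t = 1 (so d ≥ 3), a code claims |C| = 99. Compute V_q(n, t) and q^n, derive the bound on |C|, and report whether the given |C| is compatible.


V_q(n, t) = 12, q^n = 2048, Hamming bound = 170, |C| = 99 ≤ bound (satisfied).

Step 1: Compute V_q(n, t) = Σ_{j=0}^1 C(n, j) (q−1)^j.
  j = 0: C(11,0)·(1)^0 = 1·1 = 1.
  j = 1: C(11,1)·(1)^1 = 11·1 = 11.
  V_q(n, t) = 1 + 11 = 12.
Step 2: q^n = 2^11 = 2048.
Step 3: Hamming bound ⌊q^n / V_q(n,t)⌋ = ⌊2048/12⌋ = 170.
Step 4: Compare |C| = 99 to 170: satisfied.
The claimed |C| lies below the Hamming bound.


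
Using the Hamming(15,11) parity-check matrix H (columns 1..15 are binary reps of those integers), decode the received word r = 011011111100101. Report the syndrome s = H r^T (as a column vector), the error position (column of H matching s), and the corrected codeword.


s = (1, 1, 0, 0)^T, error position = 12, corrected codeword c = 011011111101101

Compute s = H r^T mod 2 one row at a time:
  s_1 = 1 + 1 + 1 + 0 + 0 + 1 + 0 + 1 = 5 ≡ 1 (mod 2).
  s_2 = 0 + 1 + 1 + 1 + 0 + 1 + 0 + 1 = 5 ≡ 1 (mod 2).
  s_3 = 1 + 1 + 1 + 1 + 1 + 0 + 0 + 1 = 6 ≡ 0 (mod 2).
  s_4 = 0 + 1 + 1 + 1 + 1 + 0 + 1 + 1 = 6 ≡ 0 (mod 2).
s = (1, 1, 0, 0)^T — this equals column 12 of H (binary 1100), so error is at position 12.
Correct: flip bit 12 of r = 011011111100101 to get c = 011011111101101.


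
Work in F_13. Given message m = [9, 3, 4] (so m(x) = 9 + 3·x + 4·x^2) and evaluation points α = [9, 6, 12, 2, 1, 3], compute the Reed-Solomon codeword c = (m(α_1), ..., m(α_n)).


c = [9, 2, 10, 5, 3, 2]

Message polynomial: m(x) = 9 + 3·x + 4·x^2 (mod 13).
For each evaluation point α_i, compute m(α_i) mod 13:
  α_1 = 9: Horner steps 4 → 0 → 9, so m(9) = 9.
  α_2 = 6: Horner steps 4 → 1 → 2, so m(6) = 2.
  α_3 = 12: Horner steps 4 → 12 → 10, so m(12) = 10.
  α_4 = 2: Horner steps 4 → 11 → 5, so m(2) = 5.
  α_5 = 1: Horner steps 4 → 7 → 3, so m(1) = 3.
  α_6 = 3: Horner steps 4 → 2 → 2, so m(3) = 2.
Codeword c = [9, 2, 10, 5, 3, 2] ∈ F_13^6.


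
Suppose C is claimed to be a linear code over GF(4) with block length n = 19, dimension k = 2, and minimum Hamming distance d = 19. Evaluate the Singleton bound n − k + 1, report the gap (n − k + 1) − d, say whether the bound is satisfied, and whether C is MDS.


Singleton RHS = n − k + 1 = 18, slack = -1, bound violated (no such code; not MDS).

Singleton bound: d ≤ n − k + 1.
Here n = 19, k = 2, so n − k + 1 = 18.
Given d = 19, check d ≤ 18: NO.
Slack = (n − k + 1) − d = -1.
The slack is negative: d = 19 exceeds n − k + 1 = 18 by 1, so the Singleton bound is violated and no linear [19, 2, 19]_4 code can exist. In particular it is not MDS (MDS requires d = n − k + 1 exactly).
Description: the claimed parameters are [19, 2, 19]_4; such a code would be impossible (violates the Singleton bound).


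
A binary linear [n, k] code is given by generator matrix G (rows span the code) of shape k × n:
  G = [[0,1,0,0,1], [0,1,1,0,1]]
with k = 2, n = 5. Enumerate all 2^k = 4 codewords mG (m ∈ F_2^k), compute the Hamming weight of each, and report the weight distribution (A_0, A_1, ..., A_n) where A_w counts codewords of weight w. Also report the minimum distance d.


Weight distribution: A_0 = 1, A_1 = 1, A_2 = 1, A_3 = 1. Minimum distance d = 1.

Enumerate all 2^2 = 4 messages m ∈ F_2^2.
For each, compute codeword c = mG in F_2^5, then tally its weight.
  m = 00 → c = 00000, weight = 0.
  m = 10 → c = 01001, weight = 2.
  m = 01 → c = 01101, weight = 3.
  m = 11 → c = 00100, weight = 1.
Tally weights:
  weight 0: 1 codewords.
  weight 1: 1 codewords.
  weight 2: 1 codewords.
  weight 3: 1 codewords.
Minimum distance d = smallest w > 0 with A_w > 0 = 1.
Sanity: Σ A_w = 4 = 2^2 = 4 ✓.


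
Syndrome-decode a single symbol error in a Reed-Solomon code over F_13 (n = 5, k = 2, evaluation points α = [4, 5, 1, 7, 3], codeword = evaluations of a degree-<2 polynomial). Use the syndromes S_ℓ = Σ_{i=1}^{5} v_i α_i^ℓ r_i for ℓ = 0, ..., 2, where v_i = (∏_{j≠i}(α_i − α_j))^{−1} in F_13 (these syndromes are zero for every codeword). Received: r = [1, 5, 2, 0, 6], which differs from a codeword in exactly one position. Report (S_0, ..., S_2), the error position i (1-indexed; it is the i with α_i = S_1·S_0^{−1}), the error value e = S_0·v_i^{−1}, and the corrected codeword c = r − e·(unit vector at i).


S = (10, 4, 12), error at position 5, error magnitude e = 9, c = [1, 5, 2, 0, 10].

Step 1: column multipliers v_i = (∏_{j≠i}(α_i − α_j))^{−1} mod 13.
  i = 1 (α = 4): (4−5)(4−1)(4−7)(4−3) = (−1)·3·(−3)·1 = 9 ≡ 9, so v_1 = 9^{−1} = 3 (mod 13).
  i = 2 (α = 5): (5−4)(5−1)(5−7)(5−3) = 1·4·(−2)·2 = −16 ≡ 10, so v_2 = 10^{−1} = 4 (mod 13).
  i = 3 (α = 1): (1−4)(1−5)(1−7)(1−3) = (−3)·(−4)·(−6)·(−2) = 144 ≡ 1, so v_3 = 1^{−1} = 1 (mod 13).
  i = 4 (α = 7): (7−4)(7−5)(7−1)(7−3) = 3·2·6·4 = 144 ≡ 1, so v_4 = 1^{−1} = 1 (mod 13).
  i = 5 (α = 3): (3−4)(3−5)(3−1)(3−7) = (−1)·(−2)·2·(−4) = −16 ≡ 10, so v_5 = 10^{−1} = 4 (mod 13).
  v = [3, 4, 1, 1, 4].
Step 2: syndromes of r = [1, 5, 2, 0, 6] (all sums mod 13).
  S_0 = Σ v_i r_i = 3·1 + 4·5 + 1·2 + 1·0 + 4·6 = 49 ≡ 10.
  S_1 = Σ v_i α_i r_i = 3·4·1 + 4·5·5 + 1·1·2 + 1·7·0 + 4·3·6 = 186 ≡ 4.
  α_i^2 mod 13 = [3, 12, 1, 10, 9].
  S_2 = Σ v_i α_i^2 r_i = 3·3·1 + 4·12·5 + 1·1·2 + 1·10·0 + 4·9·6 = 467 ≡ 12.
  S = (10, 4, 12) ≠ 0, so r is not a codeword (an error is present).
Step 3: locate the error. For a single error e at position i, S_ℓ = v_i·e·α_i^ℓ, so α_err = S_1/S_0.
  S_0^{−1} = 10^{−1} = 4 (mod 13), so α_err = 4·4 = 16 ≡ 3 = α_5. Error position i = 5.
  Consistency check: S_2/S_1 = 12·10 = 120 ≡ 3 = α_err ✓ (single-error assumption holds).
Step 4: error magnitude e = S_0/v_5 = S_0·∏_{j≠5}(α_5 − α_j) = 10·10 = 100 ≡ 9 (mod 13).
Step 5: correct position 5: c_5 = r_5 − e = 6 − 9 ≡ 10 (mod 13). Hence c = [1, 5, 2, 0, 10].
  Check: interpolating c through the α_i gives m(x) = 11 + 4·x (degree < 2) with m(α_i) = c_i for every i, so c is indeed a codeword.


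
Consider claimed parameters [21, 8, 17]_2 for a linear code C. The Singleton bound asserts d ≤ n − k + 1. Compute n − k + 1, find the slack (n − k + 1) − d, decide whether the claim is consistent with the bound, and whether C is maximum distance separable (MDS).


Singleton RHS = n − k + 1 = 14, slack = -3, bound violated (no such code; not MDS).

Singleton bound: d ≤ n − k + 1.
Here n = 21, k = 8, so n − k + 1 = 14.
Given d = 17, check d ≤ 14: NO.
Slack = (n − k + 1) − d = -3.
The slack is negative: d = 17 exceeds n − k + 1 = 14 by 3, so the Singleton bound is violated and no linear [21, 8, 17]_2 code can exist. In particular it is not MDS (MDS requires d = n − k + 1 exactly).
Description: the claimed parameters are [21, 8, 17]_2; such a code would be impossible (violates the Singleton bound).


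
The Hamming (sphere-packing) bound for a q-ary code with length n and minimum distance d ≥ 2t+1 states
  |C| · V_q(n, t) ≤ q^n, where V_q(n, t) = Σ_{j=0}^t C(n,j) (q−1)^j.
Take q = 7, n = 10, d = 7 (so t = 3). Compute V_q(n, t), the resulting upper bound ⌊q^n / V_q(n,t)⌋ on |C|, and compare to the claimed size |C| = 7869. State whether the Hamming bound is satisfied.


V_q(n, t) = 27601, q^n = 282475249, Hamming bound = 10234, |C| = 7869 ≤ bound (satisfied).

Step 1: Compute V_q(n, t) = Σ_{j=0}^3 C(n, j) (q−1)^j.
  j = 0: C(10,0)·(6)^0 = 1·1 = 1.
  j = 1: C(10,1)·(6)^1 = 10·6 = 60.
  j = 2: C(10,2)·(6)^2 = 45·36 = 1620.
  j = 3: C(10,3)·(6)^3 = 120·216 = 25920.
  V_q(n, t) = 1 + 60 + 1620 + 25920 = 27601.
Step 2: q^n = 7^10 = 282475249.
Step 3: Hamming bound ⌊q^n / V_q(n,t)⌋ = ⌊282475249/27601⌋ = 10234.
Step 4: Compare |C| = 7869 to 10234: satisfied.
The claimed |C| lies below the Hamming bound.


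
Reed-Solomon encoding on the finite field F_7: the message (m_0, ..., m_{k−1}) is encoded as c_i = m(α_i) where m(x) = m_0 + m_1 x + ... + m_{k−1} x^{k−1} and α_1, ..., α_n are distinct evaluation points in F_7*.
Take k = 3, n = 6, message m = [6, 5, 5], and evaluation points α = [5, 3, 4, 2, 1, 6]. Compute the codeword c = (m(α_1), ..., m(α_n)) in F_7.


c = [2, 3, 1, 1, 2, 6]

Message polynomial: m(x) = 6 + 5·x + 5·x^2 (mod 7).
For each evaluation point α_i, compute m(α_i) mod 7:
  α_1 = 5: Horner steps 5 → 2 → 2, so m(5) = 2.
  α_2 = 3: Horner steps 5 → 6 → 3, so m(3) = 3.
  α_3 = 4: Horner steps 5 → 4 → 1, so m(4) = 1.
  α_4 = 2: Horner steps 5 → 1 → 1, so m(2) = 1.
  α_5 = 1: Horner steps 5 → 3 → 2, so m(1) = 2.
  α_6 = 6: Horner steps 5 → 0 → 6, so m(6) = 6.
Codeword c = [2, 3, 1, 1, 2, 6] ∈ F_7^6.


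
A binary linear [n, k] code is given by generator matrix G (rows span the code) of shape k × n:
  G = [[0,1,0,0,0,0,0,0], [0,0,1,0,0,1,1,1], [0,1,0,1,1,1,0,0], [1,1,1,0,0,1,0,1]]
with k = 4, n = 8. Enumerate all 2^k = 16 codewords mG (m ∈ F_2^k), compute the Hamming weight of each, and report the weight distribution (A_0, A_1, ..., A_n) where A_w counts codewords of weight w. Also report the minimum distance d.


Weight distribution: A_0 = 1, A_1 = 1, A_2 = 1, A_3 = 2, A_4 = 3, A_5 = 5, A_6 = 3. Minimum distance d = 1.

Enumerate all 2^4 = 16 messages m ∈ F_2^4.
For each, compute codeword c = mG in F_2^8, then tally its weight.
  m = 0000 → c = 00000000, weight = 0.
  m = 1000 → c = 01000000, weight = 1.
  m = 0100 → c = 00100111, weight = 4.
  m = 1100 → c = 01100111, weight = 5.
  m = 0010 → c = 01011100, weight = 4.
  m = 1010 → c = 00011100, weight = 3.
  m = 0110 → c = 01111011, weight = 6.
  m = 1110 → c = 00111011, weight = 5.
  m = 0001 → c = 11100101, weight = 5.
  m = 1001 → c = 10100101, weight = 4.
  m = 0101 → c = 11000010, weight = 3.
  m = 1101 → c = 10000010, weight = 2.
  m = 0011 → c = 10111001, weight = 5.
  m = 1011 → c = 11111001, weight = 6.
  m = 0111 → c = 10011110, weight = 5.
  m = 1111 → c = 11011110, weight = 6.
Tally weights:
  weight 0: 1 codewords.
  weight 1: 1 codewords.
  weight 2: 1 codewords.
  weight 3: 2 codewords.
  weight 4: 3 codewords.
  weight 5: 5 codewords.
  weight 6: 3 codewords.
Minimum distance d = smallest w > 0 with A_w > 0 = 1.
Sanity: Σ A_w = 16 = 2^4 = 16 ✓.


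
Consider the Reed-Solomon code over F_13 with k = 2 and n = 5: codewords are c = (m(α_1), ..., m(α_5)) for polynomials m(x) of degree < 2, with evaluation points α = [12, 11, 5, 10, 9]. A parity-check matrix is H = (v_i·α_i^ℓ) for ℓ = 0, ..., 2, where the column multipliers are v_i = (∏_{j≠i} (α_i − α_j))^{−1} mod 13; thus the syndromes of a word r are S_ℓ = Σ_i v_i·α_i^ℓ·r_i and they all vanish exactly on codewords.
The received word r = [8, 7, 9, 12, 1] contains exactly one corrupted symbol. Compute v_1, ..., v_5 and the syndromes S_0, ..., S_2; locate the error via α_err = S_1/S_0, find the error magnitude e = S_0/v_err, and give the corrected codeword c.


S = (10, 6, 1), error at position 2, error magnitude e = 10, c = [8, 10, 9, 12, 1].

Step 1: column multipliers v_i = (∏_{j≠i}(α_i − α_j))^{−1} mod 13.
  i = 1 (α = 12): (12−11)(12−5)(12−10)(12−9) = 1·7·2·3 = 42 ≡ 3, so v_1 = 3^{−1} = 9 (mod 13).
  i = 2 (α = 11): (11−12)(11−5)(11−10)(11−9) = (−1)·6·1·2 = −12 ≡ 1, so v_2 = 1^{−1} = 1 (mod 13).
  i = 3 (α = 5): (5−12)(5−11)(5−10)(5−9) = (−7)·(−6)·(−5)·(−4) = 840 ≡ 8, so v_3 = 8^{−1} = 5 (mod 13).
  i = 4 (α = 10): (10−12)(10−11)(10−5)(10−9) = (−2)·(−1)·5·1 = 10 ≡ 10, so v_4 = 10^{−1} = 4 (mod 13).
  i = 5 (α = 9): (9−12)(9−11)(9−5)(9−10) = (−3)·(−2)·4·(−1) = −24 ≡ 2, so v_5 = 2^{−1} = 7 (mod 13).
  v = [9, 1, 5, 4, 7].
Step 2: syndromes of r = [8, 7, 9, 12, 1] (all sums mod 13).
  S_0 = Σ v_i r_i = 9·8 + 1·7 + 5·9 + 4·12 + 7·1 = 179 ≡ 10.
  S_1 = Σ v_i α_i r_i = 9·12·8 + 1·11·7 + 5·5·9 + 4·10·12 + 7·9·1 = 1709 ≡ 6.
  α_i^2 mod 13 = [1, 4, 12, 9, 3].
  S_2 = Σ v_i α_i^2 r_i = 9·1·8 + 1·4·7 + 5·12·9 + 4·9·12 + 7·3·1 = 1093 ≡ 1.
  S = (10, 6, 1) ≠ 0, so r is not a codeword (an error is present).
Step 3: locate the error. For a single error e at position i, S_ℓ = v_i·e·α_i^ℓ, so α_err = S_1/S_0.
  S_0^{−1} = 10^{−1} = 4 (mod 13), so α_err = 6·4 = 24 ≡ 11 = α_2. Error position i = 2.
  Consistency check: S_2/S_1 = 1·11 = 11 ≡ 11 = α_err ✓ (single-error assumption holds).
Step 4: error magnitude e = S_0/v_2 = S_0·∏_{j≠2}(α_2 − α_j) = 10·1 = 10 ≡ 10 (mod 13).
Step 5: correct position 2: c_2 = r_2 − e = 7 − 10 ≡ 10 (mod 13). Hence c = [8, 10, 9, 12, 1].
  Check: interpolating c through the α_i gives m(x) = 6 + 11·x (degree < 2) with m(α_i) = c_i for every i, so c is indeed a codeword.


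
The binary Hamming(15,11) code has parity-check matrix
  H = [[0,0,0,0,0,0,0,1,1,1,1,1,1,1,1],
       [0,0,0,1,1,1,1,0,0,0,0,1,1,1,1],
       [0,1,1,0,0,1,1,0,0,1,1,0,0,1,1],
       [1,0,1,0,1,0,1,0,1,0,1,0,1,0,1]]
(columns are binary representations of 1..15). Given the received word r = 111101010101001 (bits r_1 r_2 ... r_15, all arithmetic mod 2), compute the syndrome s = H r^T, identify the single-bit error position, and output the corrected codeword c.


s = (0, 0, 1, 1)^T, error position = 3, corrected codeword c = 110101010101001

Compute s = H r^T mod 2 one row at a time:
  s_1 = 1 + 0 + 1 + 0 + 1 + 0 + 0 + 1 = 4 ≡ 0 (mod 2).
  s_2 = 1 + 0 + 1 + 0 + 1 + 0 + 0 + 1 = 4 ≡ 0 (mod 2).
  s_3 = 1 + 1 + 1 + 0 + 1 + 0 + 0 + 1 = 5 ≡ 1 (mod 2).
  s_4 = 1 + 1 + 0 + 0 + 0 + 0 + 0 + 1 = 3 ≡ 1 (mod 2).
s = (0, 0, 1, 1)^T — this equals column 3 of H (binary 0011), so error is at position 3.
Correct: flip bit 3 of r = 111101010101001 to get c = 110101010101001.


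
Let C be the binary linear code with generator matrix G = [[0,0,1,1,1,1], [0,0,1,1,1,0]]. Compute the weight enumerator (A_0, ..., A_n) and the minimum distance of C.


Weight distribution: A_0 = 1, A_1 = 1, A_3 = 1, A_4 = 1. Minimum distance d = 1.

Enumerate all 2^2 = 4 messages m ∈ F_2^2.
For each, compute codeword c = mG in F_2^6, then tally its weight.
  m = 00 → c = 000000, weight = 0.
  m = 10 → c = 001111, weight = 4.
  m = 01 → c = 001110, weight = 3.
  m = 11 → c = 000001, weight = 1.
Tally weights:
  weight 0: 1 codewords.
  weight 1: 1 codewords.
  weight 3: 1 codewords.
  weight 4: 1 codewords.
Minimum distance d = smallest w > 0 with A_w > 0 = 1.
Sanity: Σ A_w = 4 = 2^2 = 4 ✓.


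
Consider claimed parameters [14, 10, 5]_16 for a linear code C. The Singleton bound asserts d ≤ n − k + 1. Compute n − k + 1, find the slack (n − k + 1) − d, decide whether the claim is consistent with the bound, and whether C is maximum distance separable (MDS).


Singleton RHS = n − k + 1 = 5, slack = 0, bound satisfied, MDS.

Singleton bound: d ≤ n − k + 1.
Here n = 14, k = 10, so n − k + 1 = 5.
Given d = 5, check d ≤ 5: YES.
Slack = (n − k + 1) − d = 0.
The code is MDS (slack = 0).
Description: the claimed parameters are [14, 10, 5]_16; such a code would be MDS (meets Singleton bound).


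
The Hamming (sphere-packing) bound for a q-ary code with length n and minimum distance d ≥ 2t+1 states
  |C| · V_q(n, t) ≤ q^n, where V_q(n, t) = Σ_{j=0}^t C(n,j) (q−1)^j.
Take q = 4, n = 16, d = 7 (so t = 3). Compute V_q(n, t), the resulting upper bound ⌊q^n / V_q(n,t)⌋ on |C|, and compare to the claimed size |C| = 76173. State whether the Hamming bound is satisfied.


V_q(n, t) = 16249, q^n = 4294967296, Hamming bound = 264321, |C| = 76173 ≤ bound (satisfied).

Step 1: Compute V_q(n, t) = Σ_{j=0}^3 C(n, j) (q−1)^j.
  j = 0: C(16,0)·(3)^0 = 1·1 = 1.
  j = 1: C(16,1)·(3)^1 = 16·3 = 48.
  j = 2: C(16,2)·(3)^2 = 120·9 = 1080.
  j = 3: C(16,3)·(3)^3 = 560·27 = 15120.
  V_q(n, t) = 1 + 48 + 1080 + 15120 = 16249.
Step 2: q^n = 4^16 = 4294967296.
Step 3: Hamming bound ⌊q^n / V_q(n,t)⌋ = ⌊4294967296/16249⌋ = 264321.
Step 4: Compare |C| = 76173 to 264321: satisfied.
The claimed |C| lies below the Hamming bound.


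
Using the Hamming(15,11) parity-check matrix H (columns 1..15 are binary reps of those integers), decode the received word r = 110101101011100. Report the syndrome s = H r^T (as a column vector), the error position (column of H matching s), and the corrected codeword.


s = (0, 1, 0, 1)^T, error position = 5, corrected codeword c = 110111101011100

Compute s = H r^T mod 2 one row at a time:
  s_1 = 0 + 1 + 0 + 1 + 1 + 1 + 0 + 0 = 4 ≡ 0 (mod 2).
  s_2 = 1 + 0 + 1 + 1 + 1 + 1 + 0 + 0 = 5 ≡ 1 (mod 2).
  s_3 = 1 + 0 + 1 + 1 + 0 + 1 + 0 + 0 = 4 ≡ 0 (mod 2).
  s_4 = 1 + 0 + 0 + 1 + 1 + 1 + 1 + 0 = 5 ≡ 1 (mod 2).
s = (0, 1, 0, 1)^T — this equals column 5 of H (binary 0101), so error is at position 5.
Correct: flip bit 5 of r = 110101101011100 to get c = 110111101011100.


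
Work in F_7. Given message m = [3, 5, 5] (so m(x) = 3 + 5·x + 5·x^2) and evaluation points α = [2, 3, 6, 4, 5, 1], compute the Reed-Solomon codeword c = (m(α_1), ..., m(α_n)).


c = [5, 0, 3, 5, 6, 6]

Message polynomial: m(x) = 3 + 5·x + 5·x^2 (mod 7).
For each evaluation point α_i, compute m(α_i) mod 7:
  α_1 = 2: Horner steps 5 → 1 → 5, so m(2) = 5.
  α_2 = 3: Horner steps 5 → 6 → 0, so m(3) = 0.
  α_3 = 6: Horner steps 5 → 0 → 3, so m(6) = 3.
  α_4 = 4: Horner steps 5 → 4 → 5, so m(4) = 5.
  α_5 = 5: Horner steps 5 → 2 → 6, so m(5) = 6.
  α_6 = 1: Horner steps 5 → 3 → 6, so m(1) = 6.
Codeword c = [5, 0, 3, 5, 6, 6] ∈ F_7^6.


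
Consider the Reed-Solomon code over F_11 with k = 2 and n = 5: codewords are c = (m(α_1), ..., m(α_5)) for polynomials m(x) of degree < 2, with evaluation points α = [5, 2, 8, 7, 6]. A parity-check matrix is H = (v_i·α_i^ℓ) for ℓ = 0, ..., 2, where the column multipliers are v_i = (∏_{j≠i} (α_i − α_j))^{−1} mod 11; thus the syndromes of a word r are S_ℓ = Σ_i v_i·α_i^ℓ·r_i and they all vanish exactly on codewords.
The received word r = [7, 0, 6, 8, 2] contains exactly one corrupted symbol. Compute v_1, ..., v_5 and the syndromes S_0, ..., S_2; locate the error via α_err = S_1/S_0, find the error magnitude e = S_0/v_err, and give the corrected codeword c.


S = (1, 8, 9), error at position 3, error magnitude e = 3, c = [7, 0, 3, 8, 2].

Step 1: column multipliers v_i = (∏_{j≠i}(α_i − α_j))^{−1} mod 11.
  i = 1 (α = 5): (5−2)(5−8)(5−7)(5−6) = 3·(−3)·(−2)·(−1) = −18 ≡ 4, so v_1 = 4^{−1} = 3 (mod 11).
  i = 2 (α = 2): (2−5)(2−8)(2−7)(2−6) = (−3)·(−6)·(−5)·(−4) = 360 ≡ 8, so v_2 = 8^{−1} = 7 (mod 11).
  i = 3 (α = 8): (8−5)(8−2)(8−7)(8−6) = 3·6·1·2 = 36 ≡ 3, so v_3 = 3^{−1} = 4 (mod 11).
  i = 4 (α = 7): (7−5)(7−2)(7−8)(7−6) = 2·5·(−1)·1 = −10 ≡ 1, so v_4 = 1^{−1} = 1 (mod 11).
  i = 5 (α = 6): (6−5)(6−2)(6−8)(6−7) = 1·4·(−2)·(−1) = 8 ≡ 8, so v_5 = 8^{−1} = 7 (mod 11).
  v = [3, 7, 4, 1, 7].
Step 2: syndromes of r = [7, 0, 6, 8, 2] (all sums mod 11).
  S_0 = Σ v_i r_i = 3·7 + 7·0 + 4·6 + 1·8 + 7·2 = 67 ≡ 1.
  S_1 = Σ v_i α_i r_i = 3·5·7 + 7·2·0 + 4·8·6 + 1·7·8 + 7·6·2 = 437 ≡ 8.
  α_i^2 mod 11 = [3, 4, 9, 5, 3].
  S_2 = Σ v_i α_i^2 r_i = 3·3·7 + 7·4·0 + 4·9·6 + 1·5·8 + 7·3·2 = 361 ≡ 9.
  S = (1, 8, 9) ≠ 0, so r is not a codeword (an error is present).
Step 3: locate the error. For a single error e at position i, S_ℓ = v_i·e·α_i^ℓ, so α_err = S_1/S_0.
  S_0^{−1} = 1^{−1} = 1 (mod 11), so α_err = 8·1 = 8 ≡ 8 = α_3. Error position i = 3.
  Consistency check: S_2/S_1 = 9·7 = 63 ≡ 8 = α_err ✓ (single-error assumption holds).
Step 4: error magnitude e = S_0/v_3 = S_0·∏_{j≠3}(α_3 − α_j) = 1·3 = 3 ≡ 3 (mod 11).
Step 5: correct position 3: c_3 = r_3 − e = 6 − 3 ≡ 3 (mod 11). Hence c = [7, 0, 3, 8, 2].
  Check: interpolating c through the α_i gives m(x) = 10 + 6·x (degree < 2) with m(α_i) = c_i for every i, so c is indeed a codeword.


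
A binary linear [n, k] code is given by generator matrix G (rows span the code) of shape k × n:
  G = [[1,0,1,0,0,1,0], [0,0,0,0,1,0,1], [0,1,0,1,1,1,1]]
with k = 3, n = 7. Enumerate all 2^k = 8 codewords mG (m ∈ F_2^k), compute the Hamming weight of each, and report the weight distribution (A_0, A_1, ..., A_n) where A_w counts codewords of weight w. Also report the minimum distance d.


Weight distribution: A_0 = 1, A_2 = 1, A_3 = 2, A_4 = 1, A_5 = 2, A_6 = 1. Minimum distance d = 2.

Enumerate all 2^3 = 8 messages m ∈ F_2^3.
For each, compute codeword c = mG in F_2^7, then tally its weight.
  m = 000 → c = 0000000, weight = 0.
  m = 100 → c = 1010010, weight = 3.
  m = 010 → c = 0000101, weight = 2.
  m = 110 → c = 1010111, weight = 5.
  m = 001 → c = 0101111, weight = 5.
  m = 101 → c = 1111101, weight = 6.
  m = 011 → c = 0101010, weight = 3.
  m = 111 → c = 1111000, weight = 4.
Tally weights:
  weight 0: 1 codewords.
  weight 2: 1 codewords.
  weight 3: 2 codewords.
  weight 4: 1 codewords.
  weight 5: 2 codewords.
  weight 6: 1 codewords.
Minimum distance d = smallest w > 0 with A_w > 0 = 2.
Sanity: Σ A_w = 8 = 2^3 = 8 ✓.
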